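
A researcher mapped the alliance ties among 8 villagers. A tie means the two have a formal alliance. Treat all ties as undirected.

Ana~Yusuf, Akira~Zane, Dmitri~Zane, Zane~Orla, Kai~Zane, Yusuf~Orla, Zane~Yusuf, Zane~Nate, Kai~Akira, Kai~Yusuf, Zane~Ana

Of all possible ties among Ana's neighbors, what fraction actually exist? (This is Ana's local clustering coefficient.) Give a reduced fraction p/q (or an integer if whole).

1

Ana's neighbors: Yusuf and Zane (k = 2).
Possible neighbor pairs: C(2,2) = 1. Edges among them: Yusuf–Zane → e = 1.
Clustering(Ana) = 1/1.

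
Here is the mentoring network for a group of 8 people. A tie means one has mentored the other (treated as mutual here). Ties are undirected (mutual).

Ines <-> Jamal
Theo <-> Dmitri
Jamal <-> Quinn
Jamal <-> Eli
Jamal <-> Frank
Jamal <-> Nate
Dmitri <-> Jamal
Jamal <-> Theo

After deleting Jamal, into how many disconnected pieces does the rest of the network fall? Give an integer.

6

Without Jamal, the remaining ties split the others into: {Quinn}; {Dmitri, Theo}; {Ines}; {Frank}; {Nate}; {Eli}.
That's 6 separate components.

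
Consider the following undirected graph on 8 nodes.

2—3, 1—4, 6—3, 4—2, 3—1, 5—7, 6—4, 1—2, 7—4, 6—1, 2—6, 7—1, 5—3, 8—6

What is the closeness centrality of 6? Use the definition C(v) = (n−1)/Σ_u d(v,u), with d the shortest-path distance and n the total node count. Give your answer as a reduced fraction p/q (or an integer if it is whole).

7/9

Distances from 6: 1:1, 2:1, 3:1, 4:1, 5:2, 7:2, 8:1. Sum = 9.
n = 8, so closeness = 7/9.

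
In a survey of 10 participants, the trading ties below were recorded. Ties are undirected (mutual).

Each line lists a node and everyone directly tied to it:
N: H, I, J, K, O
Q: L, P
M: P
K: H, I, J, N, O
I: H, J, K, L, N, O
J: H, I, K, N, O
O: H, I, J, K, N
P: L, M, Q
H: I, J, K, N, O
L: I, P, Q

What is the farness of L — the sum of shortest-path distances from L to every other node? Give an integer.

15

Distances from L: H:2, I:1, J:2, K:2, M:2, N:2, O:2, P:1, Q:1.
Sum = 2 + 1 + 2 + 2 + 2 + 2 + 2 + 1 + 1 = 15.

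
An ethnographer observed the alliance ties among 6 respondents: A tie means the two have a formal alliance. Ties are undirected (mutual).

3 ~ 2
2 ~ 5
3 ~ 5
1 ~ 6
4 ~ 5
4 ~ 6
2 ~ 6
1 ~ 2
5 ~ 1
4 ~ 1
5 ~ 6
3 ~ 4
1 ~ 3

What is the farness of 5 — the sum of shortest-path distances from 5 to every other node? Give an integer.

5

Distances from 5: 1:1, 2:1, 3:1, 4:1, 6:1.
Sum = 1 + 1 + 1 + 1 + 1 = 5.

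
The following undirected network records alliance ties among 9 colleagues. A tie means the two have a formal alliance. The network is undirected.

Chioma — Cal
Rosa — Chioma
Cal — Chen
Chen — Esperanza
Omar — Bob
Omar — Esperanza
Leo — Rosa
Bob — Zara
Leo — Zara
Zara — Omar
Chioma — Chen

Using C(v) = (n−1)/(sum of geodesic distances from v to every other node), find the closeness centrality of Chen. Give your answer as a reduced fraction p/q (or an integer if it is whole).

1/2

Distances from Chen: Bob:3, Cal:1, Chioma:1, Esperanza:1, Leo:3, Omar:2, Rosa:2, Zara:3. Sum = 16.
n = 9, so closeness = 8/16 = 1/2.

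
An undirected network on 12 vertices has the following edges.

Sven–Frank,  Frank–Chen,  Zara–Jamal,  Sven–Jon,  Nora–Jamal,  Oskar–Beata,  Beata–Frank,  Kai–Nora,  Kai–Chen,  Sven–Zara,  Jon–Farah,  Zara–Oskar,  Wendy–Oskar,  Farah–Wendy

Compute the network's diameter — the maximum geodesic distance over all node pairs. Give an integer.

Eccentricity of each node (its greatest distance to any other): Beata:4, Chen:4, Farah:5, Frank:3, Jamal:4, Jon:4, Kai:5, Nora:5, Oskar:4, Sven:3, Wendy:5, Zara:3.
The maximum eccentricity is 5, realized for instance by the pair Kai–Farah via Kai – Chen – Frank – Sven – Jon – Farah. So the diameter is 5.

5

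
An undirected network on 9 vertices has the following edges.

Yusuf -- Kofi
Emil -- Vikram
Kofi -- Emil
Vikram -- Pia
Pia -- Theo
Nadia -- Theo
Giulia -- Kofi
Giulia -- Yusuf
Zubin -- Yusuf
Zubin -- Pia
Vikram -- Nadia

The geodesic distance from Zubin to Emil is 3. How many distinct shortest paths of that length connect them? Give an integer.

The shortest distance is 3. The length-3 paths are: Zubin–Yusuf–Kofi–Emil; Zubin–Pia–Vikram–Emil.
That gives 2 distinct shortest paths.

2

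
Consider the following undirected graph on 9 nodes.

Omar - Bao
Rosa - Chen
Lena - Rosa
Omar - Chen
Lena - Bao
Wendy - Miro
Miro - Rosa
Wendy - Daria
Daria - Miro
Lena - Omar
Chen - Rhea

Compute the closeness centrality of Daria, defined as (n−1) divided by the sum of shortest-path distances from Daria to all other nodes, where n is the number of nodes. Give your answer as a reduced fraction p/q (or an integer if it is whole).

4/11

Distances from Daria: Bao:4, Chen:3, Lena:3, Miro:1, Omar:4, Rhea:4, Rosa:2, Wendy:1. Sum = 22.
n = 9, so closeness = 8/22 = 4/11.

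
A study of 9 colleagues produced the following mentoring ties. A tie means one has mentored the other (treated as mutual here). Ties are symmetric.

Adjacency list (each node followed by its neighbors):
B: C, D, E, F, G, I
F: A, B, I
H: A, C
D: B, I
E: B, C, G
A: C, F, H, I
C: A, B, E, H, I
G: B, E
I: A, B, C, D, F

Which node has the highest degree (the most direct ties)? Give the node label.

B

Degrees — A:4, B:6, C:5, D:2, E:3, F:3, G:2, H:2, I:5.
The maximum is 6, attained only by B.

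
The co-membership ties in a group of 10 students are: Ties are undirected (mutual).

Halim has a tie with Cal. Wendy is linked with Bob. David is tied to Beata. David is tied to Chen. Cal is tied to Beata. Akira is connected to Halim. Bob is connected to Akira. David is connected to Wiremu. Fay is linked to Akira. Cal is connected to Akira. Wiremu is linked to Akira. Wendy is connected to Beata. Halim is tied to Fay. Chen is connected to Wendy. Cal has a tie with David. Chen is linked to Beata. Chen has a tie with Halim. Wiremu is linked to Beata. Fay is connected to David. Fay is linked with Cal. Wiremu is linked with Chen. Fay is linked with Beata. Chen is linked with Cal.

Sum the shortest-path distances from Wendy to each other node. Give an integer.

Distances from Wendy: Akira:2, Beata:1, Bob:1, Cal:2, Chen:1, David:2, Fay:2, Halim:2, Wiremu:2.
Sum = 2 + 1 + 1 + 2 + 1 + 2 + 2 + 2 + 2 = 15.

15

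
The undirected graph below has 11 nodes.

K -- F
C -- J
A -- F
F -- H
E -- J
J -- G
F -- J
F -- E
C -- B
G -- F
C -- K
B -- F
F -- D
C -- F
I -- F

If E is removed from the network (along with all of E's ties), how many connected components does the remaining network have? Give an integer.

E's neighbors (F and J) remain reachable from one another through other ties, so the rest of the network stays in one piece.

1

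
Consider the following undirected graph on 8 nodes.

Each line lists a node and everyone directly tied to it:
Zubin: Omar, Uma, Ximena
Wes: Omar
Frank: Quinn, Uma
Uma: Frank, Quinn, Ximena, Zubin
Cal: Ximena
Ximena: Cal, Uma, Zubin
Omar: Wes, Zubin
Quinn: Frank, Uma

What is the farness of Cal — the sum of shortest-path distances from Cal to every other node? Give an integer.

18

Distances from Cal: Frank:3, Omar:3, Quinn:3, Uma:2, Wes:4, Ximena:1, Zubin:2.
Sum = 3 + 3 + 3 + 2 + 4 + 1 + 2 = 18.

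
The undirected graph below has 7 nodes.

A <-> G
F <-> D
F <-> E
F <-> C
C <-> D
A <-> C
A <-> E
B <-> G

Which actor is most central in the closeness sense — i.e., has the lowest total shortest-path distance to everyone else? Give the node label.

Farness (sum of distances to all others) for each node — A:9, B:17, C:10, D:13, E:11, F:12, G:12.
The smallest farness is 9, for A, so A has the highest closeness.

A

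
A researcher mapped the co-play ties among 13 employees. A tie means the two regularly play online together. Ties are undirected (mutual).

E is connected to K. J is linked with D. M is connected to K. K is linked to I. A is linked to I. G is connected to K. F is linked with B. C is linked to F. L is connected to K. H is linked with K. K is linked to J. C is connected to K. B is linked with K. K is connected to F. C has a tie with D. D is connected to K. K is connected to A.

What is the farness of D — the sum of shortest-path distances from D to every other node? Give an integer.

Distances from D: A:2, B:2, C:1, E:2, F:2, G:2, H:2, I:2, J:1, K:1, L:2, M:2.
Sum = 2 + 2 + 1 + 2 + 2 + 2 + 2 + 2 + 1 + 1 + 2 + 2 = 21.

21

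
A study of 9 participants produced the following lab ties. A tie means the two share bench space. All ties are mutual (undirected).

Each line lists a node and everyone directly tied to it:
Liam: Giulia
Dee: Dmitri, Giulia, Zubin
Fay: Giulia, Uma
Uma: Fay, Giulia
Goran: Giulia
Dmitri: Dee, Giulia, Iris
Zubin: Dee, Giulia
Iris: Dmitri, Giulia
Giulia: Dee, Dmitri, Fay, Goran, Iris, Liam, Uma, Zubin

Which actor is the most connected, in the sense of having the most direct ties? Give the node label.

Giulia

Degrees — Dee:3, Dmitri:3, Fay:2, Giulia:8, Goran:1, Iris:2, Liam:1, Uma:2, Zubin:2.
The maximum is 8, attained only by Giulia.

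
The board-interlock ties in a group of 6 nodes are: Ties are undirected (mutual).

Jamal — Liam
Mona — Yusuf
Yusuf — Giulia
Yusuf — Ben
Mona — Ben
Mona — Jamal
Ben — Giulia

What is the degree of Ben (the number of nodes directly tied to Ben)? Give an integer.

3

Ben is directly tied to Giulia, Mona, and Yusuf. That is 3 neighbors, so the degree of Ben is 3.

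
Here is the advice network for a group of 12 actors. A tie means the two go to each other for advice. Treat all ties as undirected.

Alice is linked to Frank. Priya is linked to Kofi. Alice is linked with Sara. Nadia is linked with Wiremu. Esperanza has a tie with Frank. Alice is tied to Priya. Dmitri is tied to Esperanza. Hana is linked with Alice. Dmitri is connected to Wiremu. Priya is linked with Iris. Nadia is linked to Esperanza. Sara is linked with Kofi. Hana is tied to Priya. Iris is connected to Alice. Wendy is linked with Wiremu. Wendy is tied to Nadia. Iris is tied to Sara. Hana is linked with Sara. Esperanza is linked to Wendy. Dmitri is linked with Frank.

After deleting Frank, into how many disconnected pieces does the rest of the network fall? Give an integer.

Without Frank, the remaining ties split the others into: {Dmitri, Esperanza, Nadia, Wendy, Wiremu}; {Alice, Hana, Iris, Kofi, Priya, Sara}.
That's 2 separate components.

2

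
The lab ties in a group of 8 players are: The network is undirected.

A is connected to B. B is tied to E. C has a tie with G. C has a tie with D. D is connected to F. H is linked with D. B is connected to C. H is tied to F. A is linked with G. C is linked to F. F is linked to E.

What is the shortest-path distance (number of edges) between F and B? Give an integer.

2

One shortest route is F – C – B, which uses 2 edges, and F and B are not directly tied, so nothing shorter exists. So d(F,B) = 2.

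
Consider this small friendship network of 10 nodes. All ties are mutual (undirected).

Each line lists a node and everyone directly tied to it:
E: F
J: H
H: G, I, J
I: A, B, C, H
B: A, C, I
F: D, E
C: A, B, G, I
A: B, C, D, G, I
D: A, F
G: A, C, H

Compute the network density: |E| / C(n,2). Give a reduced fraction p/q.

14/45

There are 14 edges and 10 nodes, so the maximum possible is C(10,2) = 45.
Density = 14/45.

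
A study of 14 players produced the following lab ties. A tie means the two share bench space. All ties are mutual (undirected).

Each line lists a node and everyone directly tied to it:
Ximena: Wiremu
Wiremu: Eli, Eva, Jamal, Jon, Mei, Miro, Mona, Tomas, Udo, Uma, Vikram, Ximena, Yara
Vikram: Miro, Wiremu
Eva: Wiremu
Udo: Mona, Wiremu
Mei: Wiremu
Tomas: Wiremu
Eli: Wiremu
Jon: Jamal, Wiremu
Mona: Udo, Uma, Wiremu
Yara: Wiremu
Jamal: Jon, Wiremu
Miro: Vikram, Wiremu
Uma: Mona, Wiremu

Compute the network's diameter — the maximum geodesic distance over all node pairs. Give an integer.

Eccentricity of each node (its greatest distance to any other): Eli:2, Eva:2, Jamal:2, Jon:2, Mei:2, Miro:2, Mona:2, Tomas:2, Udo:2, Uma:2, Vikram:2, Wiremu:1, Ximena:2, Yara:2.
The maximum eccentricity is 2, realized for instance by the pair Miro–Udo via Miro – Wiremu – Udo. So the diameter is 2.

2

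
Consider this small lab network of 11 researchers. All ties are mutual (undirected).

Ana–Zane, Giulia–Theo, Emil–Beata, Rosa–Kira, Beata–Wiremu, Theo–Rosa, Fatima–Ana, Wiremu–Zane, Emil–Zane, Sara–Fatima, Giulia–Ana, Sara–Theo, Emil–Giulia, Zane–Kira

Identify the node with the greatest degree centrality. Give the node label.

Degrees — Ana:3, Beata:2, Emil:3, Fatima:2, Giulia:3, Kira:2, Rosa:2, Sara:2, Theo:3, Wiremu:2, Zane:4.
The maximum is 4, attained only by Zane.

Zane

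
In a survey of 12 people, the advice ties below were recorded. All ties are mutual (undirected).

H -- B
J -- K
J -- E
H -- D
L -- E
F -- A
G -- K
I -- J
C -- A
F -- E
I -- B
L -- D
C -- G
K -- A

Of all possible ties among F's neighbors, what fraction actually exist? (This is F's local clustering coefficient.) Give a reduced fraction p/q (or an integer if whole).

F's neighbors: A and E (k = 2).
Possible neighbor pairs: C(2,2) = 1. Edges among them: none → e = 0.
Clustering(F) = 0/1.

0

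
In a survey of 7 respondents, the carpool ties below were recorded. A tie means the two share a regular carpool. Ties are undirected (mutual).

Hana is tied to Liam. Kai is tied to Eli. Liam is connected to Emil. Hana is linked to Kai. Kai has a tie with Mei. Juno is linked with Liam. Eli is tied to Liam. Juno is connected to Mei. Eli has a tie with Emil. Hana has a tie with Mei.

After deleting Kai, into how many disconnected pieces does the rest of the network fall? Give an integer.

1

Kai's neighbors (Eli, Hana, and Mei) remain reachable from one another through other ties, so the rest of the network stays in one piece.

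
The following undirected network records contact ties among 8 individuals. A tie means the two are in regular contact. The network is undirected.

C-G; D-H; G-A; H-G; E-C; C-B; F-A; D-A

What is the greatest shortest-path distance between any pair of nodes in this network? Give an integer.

Eccentricity of each node (its greatest distance to any other): A:3, B:4, C:3, D:4, E:4, F:4, G:2, H:3.
The maximum eccentricity is 4, realized for instance by the pair B–D via B – C – G – A – D. So the diameter is 4.

4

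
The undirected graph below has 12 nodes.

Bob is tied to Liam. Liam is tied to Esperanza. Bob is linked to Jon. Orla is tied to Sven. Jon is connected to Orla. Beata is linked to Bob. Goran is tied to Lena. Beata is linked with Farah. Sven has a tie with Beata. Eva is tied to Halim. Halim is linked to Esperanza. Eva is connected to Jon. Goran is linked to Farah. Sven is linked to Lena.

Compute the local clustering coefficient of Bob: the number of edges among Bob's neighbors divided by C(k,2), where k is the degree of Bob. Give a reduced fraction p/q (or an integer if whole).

Bob's neighbors: Beata, Jon, and Liam (k = 3).
Possible neighbor pairs: C(3,2) = 3. Edges among them: none → e = 0.
Clustering(Bob) = 0/3 = 0.

0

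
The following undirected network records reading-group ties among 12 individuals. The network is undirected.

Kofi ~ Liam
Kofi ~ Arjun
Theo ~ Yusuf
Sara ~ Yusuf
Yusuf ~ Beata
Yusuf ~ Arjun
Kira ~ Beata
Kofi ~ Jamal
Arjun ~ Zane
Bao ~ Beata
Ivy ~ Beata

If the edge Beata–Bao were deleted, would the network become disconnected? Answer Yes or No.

Yes

Without the Beata–Bao edge there is no alternate route between Beata and Bao, so the network disconnects. It is a bridge.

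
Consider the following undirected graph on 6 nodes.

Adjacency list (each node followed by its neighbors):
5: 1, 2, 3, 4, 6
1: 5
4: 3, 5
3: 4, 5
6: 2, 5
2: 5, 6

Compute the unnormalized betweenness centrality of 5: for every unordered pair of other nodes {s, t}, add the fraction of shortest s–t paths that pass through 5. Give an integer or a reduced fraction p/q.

Pairs whose geodesics pass through 5 — 6–4: 1; 6–1: 1; 6–3: 1; 4–2: 1; 4–1: 1; 2–1: 1; 2–3: 1; 1–3: 1.
All other pairs contribute 0.
Summing the contributions gives betweenness(5) = 8.

8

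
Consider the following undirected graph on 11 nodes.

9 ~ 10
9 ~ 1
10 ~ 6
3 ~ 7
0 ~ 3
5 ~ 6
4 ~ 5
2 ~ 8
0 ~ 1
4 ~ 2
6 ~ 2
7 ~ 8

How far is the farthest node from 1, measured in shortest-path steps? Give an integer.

Distances from 1: 0:1, 2:4, 3:2, 4:5, 5:4, 6:3, 7:3, 8:4, 9:1, 10:2.
The largest is 5 (to 4), so the eccentricity of 1 is 5.

5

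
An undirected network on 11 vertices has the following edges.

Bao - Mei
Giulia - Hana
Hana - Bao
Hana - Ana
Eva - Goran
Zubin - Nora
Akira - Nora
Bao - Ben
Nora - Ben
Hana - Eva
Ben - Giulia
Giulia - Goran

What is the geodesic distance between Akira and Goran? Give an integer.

One shortest route is Akira – Nora – Ben – Giulia – Goran, which uses 4 edges, and at distance 3 from Akira we only reach {Bao, Giulia}, which does not include Goran. So d(Akira,Goran) = 4.

4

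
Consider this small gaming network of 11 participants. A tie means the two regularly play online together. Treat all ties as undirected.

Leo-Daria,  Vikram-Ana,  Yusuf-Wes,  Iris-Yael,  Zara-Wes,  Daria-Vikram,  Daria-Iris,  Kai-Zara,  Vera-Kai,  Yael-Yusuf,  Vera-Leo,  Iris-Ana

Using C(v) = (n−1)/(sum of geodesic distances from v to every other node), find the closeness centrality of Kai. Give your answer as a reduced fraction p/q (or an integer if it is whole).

Distances from Kai: Ana:5, Daria:3, Iris:4, Leo:2, Vera:1, Vikram:4, Wes:2, Yael:4, Yusuf:3, Zara:1. Sum = 29.
n = 11, so closeness = 10/29.

10/29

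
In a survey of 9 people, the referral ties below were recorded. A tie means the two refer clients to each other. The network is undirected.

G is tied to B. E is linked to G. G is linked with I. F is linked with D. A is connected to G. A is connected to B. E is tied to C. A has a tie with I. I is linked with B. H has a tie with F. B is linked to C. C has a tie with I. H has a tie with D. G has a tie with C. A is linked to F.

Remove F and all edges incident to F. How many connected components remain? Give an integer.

2

Without F, the remaining ties split the others into: {D, H}; {A, B, C, E, G, I}.
That's 2 separate components.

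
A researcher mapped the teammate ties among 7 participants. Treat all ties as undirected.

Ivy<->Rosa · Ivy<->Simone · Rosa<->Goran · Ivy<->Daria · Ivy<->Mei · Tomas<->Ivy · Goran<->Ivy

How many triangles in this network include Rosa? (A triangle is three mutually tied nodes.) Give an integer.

1

Rosa's neighbors: Goran and Ivy.
Neighbor pairs that are themselves tied: Rosa–Goran–Ivy. Each forms one triangle with Rosa, for 1 in total.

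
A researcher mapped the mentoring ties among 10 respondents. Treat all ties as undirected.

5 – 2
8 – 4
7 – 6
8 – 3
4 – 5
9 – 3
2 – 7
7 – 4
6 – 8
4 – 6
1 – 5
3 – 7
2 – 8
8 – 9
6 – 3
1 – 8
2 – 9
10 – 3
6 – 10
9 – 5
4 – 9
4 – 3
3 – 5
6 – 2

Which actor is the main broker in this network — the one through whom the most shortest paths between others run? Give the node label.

3

Unnormalized betweenness of each node: 1:1/5, 2:139/70, 3:646/105, 4:139/70, 5:332/105, 6:1523/420, 7:2/5, 8:2053/420, 9:3/5, 10:0.
3 has the largest value, 646/105, making it the main broker — the node through which the most shortest paths run.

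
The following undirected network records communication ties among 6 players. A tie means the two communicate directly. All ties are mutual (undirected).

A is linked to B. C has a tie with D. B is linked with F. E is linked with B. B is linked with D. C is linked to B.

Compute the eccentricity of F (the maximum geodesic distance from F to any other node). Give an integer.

2

Distances from F: A:2, B:1, C:2, D:2, E:2.
The largest is 2 (to C, D, A, and E), so the eccentricity of F is 2.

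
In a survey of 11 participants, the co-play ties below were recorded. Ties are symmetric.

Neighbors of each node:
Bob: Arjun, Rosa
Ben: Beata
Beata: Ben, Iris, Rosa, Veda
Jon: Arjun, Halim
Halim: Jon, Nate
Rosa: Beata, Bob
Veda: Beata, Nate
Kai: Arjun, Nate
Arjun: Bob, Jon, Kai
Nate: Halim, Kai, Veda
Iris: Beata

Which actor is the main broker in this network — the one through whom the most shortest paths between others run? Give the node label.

Beata

Unnormalized betweenness of each node: Arjun:9, Beata:41/2, Ben:0, Bob:8, Halim:7/2, Iris:0, Jon:5/2, Kai:3, Nate:13, Rosa:17/2, Veda:12.
Beata has the largest value, 41/2, making it the main broker — the node through which the most shortest paths run.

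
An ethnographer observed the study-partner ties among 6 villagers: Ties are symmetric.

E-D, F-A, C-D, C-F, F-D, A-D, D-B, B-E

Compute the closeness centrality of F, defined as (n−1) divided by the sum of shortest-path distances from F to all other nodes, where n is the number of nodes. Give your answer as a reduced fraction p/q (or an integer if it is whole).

Distances from F: A:1, B:2, C:1, D:1, E:2. Sum = 7.
n = 6, so closeness = 5/7.

5/7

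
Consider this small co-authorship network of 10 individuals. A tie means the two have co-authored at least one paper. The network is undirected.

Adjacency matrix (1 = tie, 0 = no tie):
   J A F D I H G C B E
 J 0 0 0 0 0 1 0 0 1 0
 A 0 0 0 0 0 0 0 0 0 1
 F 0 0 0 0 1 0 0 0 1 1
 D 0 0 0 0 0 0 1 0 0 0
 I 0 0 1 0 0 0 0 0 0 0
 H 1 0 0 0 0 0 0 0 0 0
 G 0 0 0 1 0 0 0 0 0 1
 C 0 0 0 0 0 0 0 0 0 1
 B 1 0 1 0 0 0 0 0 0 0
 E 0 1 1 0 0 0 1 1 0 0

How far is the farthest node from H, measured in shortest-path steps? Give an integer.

6

Distances from H: A:5, B:2, C:5, D:6, E:4, F:3, G:5, I:4, J:1.
The largest is 6 (to D), so the eccentricity of H is 6.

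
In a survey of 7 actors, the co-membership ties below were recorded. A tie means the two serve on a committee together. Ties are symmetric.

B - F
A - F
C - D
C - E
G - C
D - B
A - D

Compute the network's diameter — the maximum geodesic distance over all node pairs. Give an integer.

4

Eccentricity of each node (its greatest distance to any other): A:3, B:3, C:3, D:2, E:4, F:4, G:4.
The maximum eccentricity is 4, realized for instance by the pair G–F via G – C – D – B – F. So the diameter is 4.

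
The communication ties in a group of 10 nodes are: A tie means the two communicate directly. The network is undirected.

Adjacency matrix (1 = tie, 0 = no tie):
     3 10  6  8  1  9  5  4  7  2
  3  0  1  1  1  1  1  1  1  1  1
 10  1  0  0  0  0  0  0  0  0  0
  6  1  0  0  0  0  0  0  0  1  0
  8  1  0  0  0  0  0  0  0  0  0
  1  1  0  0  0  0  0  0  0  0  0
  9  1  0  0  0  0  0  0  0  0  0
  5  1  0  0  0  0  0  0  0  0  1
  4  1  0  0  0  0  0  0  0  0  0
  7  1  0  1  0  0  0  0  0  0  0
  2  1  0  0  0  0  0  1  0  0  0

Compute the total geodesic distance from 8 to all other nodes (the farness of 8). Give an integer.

17

Distances from 8: 1:2, 2:2, 3:1, 4:2, 5:2, 6:2, 7:2, 9:2, 10:2.
Sum = 2 + 2 + 1 + 2 + 2 + 2 + 2 + 2 + 2 = 17.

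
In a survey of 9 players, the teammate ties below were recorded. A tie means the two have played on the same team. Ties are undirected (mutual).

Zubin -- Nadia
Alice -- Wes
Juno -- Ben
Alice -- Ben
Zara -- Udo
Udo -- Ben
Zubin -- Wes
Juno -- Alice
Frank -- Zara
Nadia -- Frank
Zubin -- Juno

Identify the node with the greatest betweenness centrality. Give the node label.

Zubin

Unnormalized betweenness of each node: Alice:3, Ben:41/6, Frank:7/2, Juno:13/3, Nadia:31/6, Udo:29/6, Wes:4/3, Zara:10/3, Zubin:23/3.
Zubin has the largest value, 23/3, making it the main broker — the node through which the most shortest paths run.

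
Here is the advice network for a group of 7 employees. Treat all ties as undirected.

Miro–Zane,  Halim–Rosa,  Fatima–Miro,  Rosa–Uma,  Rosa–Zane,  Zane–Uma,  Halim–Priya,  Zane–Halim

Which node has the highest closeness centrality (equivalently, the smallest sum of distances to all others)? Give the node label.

Zane

Farness (sum of distances to all others) for each node — Fatima:16, Halim:10, Miro:11, Priya:15, Rosa:10, Uma:12, Zane:8.
The smallest farness is 8, for Zane, so Zane has the highest closeness.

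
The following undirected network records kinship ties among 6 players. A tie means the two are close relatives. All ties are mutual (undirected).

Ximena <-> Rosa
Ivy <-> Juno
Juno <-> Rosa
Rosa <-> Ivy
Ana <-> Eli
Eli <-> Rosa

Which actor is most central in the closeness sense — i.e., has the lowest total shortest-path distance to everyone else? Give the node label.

Farness (sum of distances to all others) for each node — Ana:12, Eli:8, Ivy:9, Juno:9, Rosa:6, Ximena:10.
The smallest farness is 6, for Rosa, so Rosa has the highest closeness.

Rosa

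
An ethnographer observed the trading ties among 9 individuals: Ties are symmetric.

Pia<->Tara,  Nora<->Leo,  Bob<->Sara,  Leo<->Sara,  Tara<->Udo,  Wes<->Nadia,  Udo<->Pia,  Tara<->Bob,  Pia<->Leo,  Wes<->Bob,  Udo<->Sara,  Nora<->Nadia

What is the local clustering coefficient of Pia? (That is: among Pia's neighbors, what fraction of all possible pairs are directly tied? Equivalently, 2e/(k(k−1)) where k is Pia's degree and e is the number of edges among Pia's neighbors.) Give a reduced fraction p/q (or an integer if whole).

1/3

Pia's neighbors: Leo, Tara, and Udo (k = 3).
Possible neighbor pairs: C(3,2) = 3. Edges among them: Tara–Udo → e = 1.
Clustering(Pia) = 1/3.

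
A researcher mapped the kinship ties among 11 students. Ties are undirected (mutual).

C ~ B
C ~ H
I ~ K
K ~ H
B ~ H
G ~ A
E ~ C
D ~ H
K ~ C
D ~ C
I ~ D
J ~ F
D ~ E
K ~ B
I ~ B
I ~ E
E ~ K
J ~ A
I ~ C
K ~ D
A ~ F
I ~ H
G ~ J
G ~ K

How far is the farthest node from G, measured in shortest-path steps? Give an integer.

2

Distances from G: A:1, B:2, C:2, D:2, E:2, F:2, H:2, I:2, J:1, K:1.
The largest is 2 (to F, B, E, H, D, C, and I), so the eccentricity of G is 2.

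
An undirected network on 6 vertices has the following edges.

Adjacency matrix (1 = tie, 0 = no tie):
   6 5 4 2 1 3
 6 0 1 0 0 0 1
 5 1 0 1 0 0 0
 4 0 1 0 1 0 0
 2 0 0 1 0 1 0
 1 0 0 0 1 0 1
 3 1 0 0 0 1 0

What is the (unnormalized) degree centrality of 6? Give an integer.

2

6 is directly tied to 3 and 5. That is 2 neighbors, so the degree of 6 is 2.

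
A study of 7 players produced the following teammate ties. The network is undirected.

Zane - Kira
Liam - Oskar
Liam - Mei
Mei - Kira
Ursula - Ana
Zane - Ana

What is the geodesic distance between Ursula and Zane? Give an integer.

2

One shortest route is Ursula – Ana – Zane, which uses 2 edges, and Ursula and Zane are not directly tied, so nothing shorter exists. So d(Ursula,Zane) = 2.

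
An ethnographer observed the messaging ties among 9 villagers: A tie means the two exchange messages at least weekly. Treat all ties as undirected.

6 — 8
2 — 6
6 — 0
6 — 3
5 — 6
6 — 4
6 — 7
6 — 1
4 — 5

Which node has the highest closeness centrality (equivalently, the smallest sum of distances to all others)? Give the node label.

Farness (sum of distances to all others) for each node — 0:15, 1:15, 2:15, 3:15, 4:14, 5:14, 6:8, 7:15, 8:15.
The smallest farness is 8, for 6, so 6 has the highest closeness.

6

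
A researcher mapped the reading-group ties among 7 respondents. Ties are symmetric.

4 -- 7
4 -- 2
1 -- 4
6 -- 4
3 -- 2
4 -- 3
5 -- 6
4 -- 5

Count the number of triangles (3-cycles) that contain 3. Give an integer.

3's neighbors: 2 and 4.
Neighbor pairs that are themselves tied: 3–2–4. Each forms one triangle with 3, for 1 in total.

1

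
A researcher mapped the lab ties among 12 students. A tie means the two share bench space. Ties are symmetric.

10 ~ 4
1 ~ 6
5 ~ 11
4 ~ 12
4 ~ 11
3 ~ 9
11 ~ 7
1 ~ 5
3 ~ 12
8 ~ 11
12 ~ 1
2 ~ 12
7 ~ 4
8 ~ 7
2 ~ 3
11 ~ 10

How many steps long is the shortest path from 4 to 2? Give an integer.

One shortest route is 4 – 12 – 2, which uses 2 edges, and 4 and 2 are not directly tied, so nothing shorter exists. So d(4,2) = 2.

2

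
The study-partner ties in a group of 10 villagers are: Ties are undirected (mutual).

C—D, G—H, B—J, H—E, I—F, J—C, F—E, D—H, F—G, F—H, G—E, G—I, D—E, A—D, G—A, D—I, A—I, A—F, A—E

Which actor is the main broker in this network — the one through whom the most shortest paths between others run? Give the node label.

Unnormalized betweenness of each node: A:9/4, B:0, C:14, D:113/6, E:9/4, F:5/6, G:5/6, H:2, I:2, J:8.
D has the largest value, 113/6, making it the main broker — the node through which the most shortest paths run.

D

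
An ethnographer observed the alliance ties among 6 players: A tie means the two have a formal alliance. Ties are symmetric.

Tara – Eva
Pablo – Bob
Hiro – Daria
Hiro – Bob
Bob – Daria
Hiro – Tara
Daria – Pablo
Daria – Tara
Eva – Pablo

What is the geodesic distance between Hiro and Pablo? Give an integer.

One shortest route is Hiro – Bob – Pablo, which uses 2 edges, and Hiro and Pablo are not directly tied, so nothing shorter exists. So d(Hiro,Pablo) = 2.

2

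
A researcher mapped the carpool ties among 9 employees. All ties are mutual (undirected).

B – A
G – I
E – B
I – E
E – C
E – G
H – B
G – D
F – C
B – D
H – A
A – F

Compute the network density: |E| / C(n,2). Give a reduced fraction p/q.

1/3

There are 12 edges and 9 nodes, so the maximum possible is C(9,2) = 36.
Density = 12/36 = 1/3.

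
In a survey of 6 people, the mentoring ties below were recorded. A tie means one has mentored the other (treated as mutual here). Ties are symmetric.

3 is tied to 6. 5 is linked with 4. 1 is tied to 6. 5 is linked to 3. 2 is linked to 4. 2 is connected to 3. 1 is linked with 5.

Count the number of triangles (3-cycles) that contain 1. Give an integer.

0

1's neighbors are 5 and 6, but none of them are tied to each other, so no triangle contains 1.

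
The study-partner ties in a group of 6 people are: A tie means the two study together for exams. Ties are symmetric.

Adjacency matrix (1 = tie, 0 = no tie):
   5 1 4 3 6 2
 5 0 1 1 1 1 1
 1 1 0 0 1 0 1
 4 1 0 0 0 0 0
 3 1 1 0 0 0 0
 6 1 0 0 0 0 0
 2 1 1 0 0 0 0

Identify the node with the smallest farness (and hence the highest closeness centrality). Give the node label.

Farness (sum of distances to all others) for each node — 1:7, 2:8, 3:8, 4:9, 5:5, 6:9.
The smallest farness is 5, for 5, so 5 has the highest closeness.

5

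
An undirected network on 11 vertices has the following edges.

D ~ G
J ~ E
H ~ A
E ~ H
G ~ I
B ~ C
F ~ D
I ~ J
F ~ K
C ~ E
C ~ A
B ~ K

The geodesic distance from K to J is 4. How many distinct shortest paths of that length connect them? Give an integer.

1

The shortest distance is 4, and the only length-4 path is K–B–C–E–J. So there is exactly 1 shortest path.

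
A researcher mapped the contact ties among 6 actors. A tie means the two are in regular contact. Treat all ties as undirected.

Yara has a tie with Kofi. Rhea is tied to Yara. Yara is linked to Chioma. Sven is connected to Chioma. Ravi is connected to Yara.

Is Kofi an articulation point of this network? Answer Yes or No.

No

Even without Kofi, every remaining node can still reach every other (the residual graph is connected), so Kofi is not a cut vertex.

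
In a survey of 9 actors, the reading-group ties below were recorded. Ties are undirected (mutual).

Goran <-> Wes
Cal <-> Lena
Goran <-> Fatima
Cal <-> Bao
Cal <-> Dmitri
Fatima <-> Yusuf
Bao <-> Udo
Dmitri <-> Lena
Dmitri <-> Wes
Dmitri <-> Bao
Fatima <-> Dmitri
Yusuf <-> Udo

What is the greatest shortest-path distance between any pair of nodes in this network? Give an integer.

3

Eccentricity of each node (its greatest distance to any other): Bao:3, Cal:3, Dmitri:2, Fatima:2, Goran:3, Lena:3, Udo:3, Wes:3, Yusuf:3.
The maximum eccentricity is 3, realized for instance by the pair Wes–Yusuf via Wes – Dmitri – Fatima – Yusuf. So the diameter is 3.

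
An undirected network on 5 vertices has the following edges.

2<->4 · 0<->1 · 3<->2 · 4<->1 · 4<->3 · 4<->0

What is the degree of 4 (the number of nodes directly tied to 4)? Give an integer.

4

4 is directly tied to 0, 1, 2, and 3. That is 4 neighbors, so the degree of 4 is 4.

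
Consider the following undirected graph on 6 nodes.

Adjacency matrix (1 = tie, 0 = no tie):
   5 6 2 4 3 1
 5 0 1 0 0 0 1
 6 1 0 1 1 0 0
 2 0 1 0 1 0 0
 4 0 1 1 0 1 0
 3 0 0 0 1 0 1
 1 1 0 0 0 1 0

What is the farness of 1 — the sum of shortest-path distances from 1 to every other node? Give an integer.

9

Distances from 1: 2:3, 3:1, 4:2, 5:1, 6:2.
Sum = 3 + 1 + 2 + 1 + 2 = 9.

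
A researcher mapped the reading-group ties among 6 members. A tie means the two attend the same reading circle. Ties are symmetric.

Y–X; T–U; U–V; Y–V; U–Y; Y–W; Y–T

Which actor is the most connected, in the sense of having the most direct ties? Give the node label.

Degrees — T:2, U:3, V:2, W:1, X:1, Y:5.
The maximum is 5, attained only by Y.

Y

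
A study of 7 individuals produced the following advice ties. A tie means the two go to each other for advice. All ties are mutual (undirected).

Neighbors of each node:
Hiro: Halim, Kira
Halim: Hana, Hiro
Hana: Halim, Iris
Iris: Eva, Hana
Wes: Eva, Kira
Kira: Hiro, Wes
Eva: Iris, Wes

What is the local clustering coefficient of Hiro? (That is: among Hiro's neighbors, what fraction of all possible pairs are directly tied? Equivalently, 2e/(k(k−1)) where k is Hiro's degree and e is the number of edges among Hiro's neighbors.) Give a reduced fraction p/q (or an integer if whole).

Hiro's neighbors: Halim and Kira (k = 2).
Possible neighbor pairs: C(2,2) = 1. Edges among them: none → e = 0.
Clustering(Hiro) = 0/1.

0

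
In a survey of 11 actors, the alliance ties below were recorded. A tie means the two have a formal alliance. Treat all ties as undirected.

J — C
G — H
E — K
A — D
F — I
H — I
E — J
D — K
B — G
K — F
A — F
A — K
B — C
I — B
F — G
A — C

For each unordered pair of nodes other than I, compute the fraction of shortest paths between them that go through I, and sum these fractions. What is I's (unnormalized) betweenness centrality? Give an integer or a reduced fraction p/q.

Pairs whose geodesics pass through I — H–F: 1/2; H–A: 1/2; H–D: 2/4; H–K: 1/2; H–E: 1/2; H–J: 1/2; H–C: 1/2; H–B: 1/2; F–B: 1/2; K–B: 1/3.
All other pairs contribute 0.
Summing the contributions gives betweenness(I) = 29/6.

29/6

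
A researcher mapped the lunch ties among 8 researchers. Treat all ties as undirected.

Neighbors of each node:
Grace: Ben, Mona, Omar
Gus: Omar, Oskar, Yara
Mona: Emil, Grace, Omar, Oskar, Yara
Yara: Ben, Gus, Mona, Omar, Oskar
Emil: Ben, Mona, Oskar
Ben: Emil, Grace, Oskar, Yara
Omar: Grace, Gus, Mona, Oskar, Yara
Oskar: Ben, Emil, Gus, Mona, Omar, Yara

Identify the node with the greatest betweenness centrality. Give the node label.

Oskar

Unnormalized betweenness of each node: Ben:3/2, Emil:1/4, Grace:7/12, Gus:0, Mona:2, Omar:2, Oskar:13/4, Yara:17/12.
Oskar has the largest value, 13/4, making it the main broker — the node through which the most shortest paths run.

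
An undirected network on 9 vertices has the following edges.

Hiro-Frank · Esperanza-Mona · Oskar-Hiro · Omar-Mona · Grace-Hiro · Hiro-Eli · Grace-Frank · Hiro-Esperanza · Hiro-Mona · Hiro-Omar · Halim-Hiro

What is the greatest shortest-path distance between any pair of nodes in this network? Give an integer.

Eccentricity of each node (its greatest distance to any other): Eli:2, Esperanza:2, Frank:2, Grace:2, Halim:2, Hiro:1, Mona:2, Omar:2, Oskar:2.
The maximum eccentricity is 2, realized for instance by the pair Eli–Esperanza via Eli – Hiro – Esperanza. So the diameter is 2.

2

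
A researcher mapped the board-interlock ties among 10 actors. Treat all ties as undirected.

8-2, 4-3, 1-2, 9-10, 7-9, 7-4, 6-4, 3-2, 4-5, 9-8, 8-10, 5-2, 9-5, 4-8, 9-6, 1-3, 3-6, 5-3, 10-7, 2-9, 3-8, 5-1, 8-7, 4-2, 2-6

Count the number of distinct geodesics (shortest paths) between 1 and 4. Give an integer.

The shortest distance is 2. The length-2 paths are: 1–5–4; 1–3–4; 1–2–4.
That gives 3 distinct shortest paths.

3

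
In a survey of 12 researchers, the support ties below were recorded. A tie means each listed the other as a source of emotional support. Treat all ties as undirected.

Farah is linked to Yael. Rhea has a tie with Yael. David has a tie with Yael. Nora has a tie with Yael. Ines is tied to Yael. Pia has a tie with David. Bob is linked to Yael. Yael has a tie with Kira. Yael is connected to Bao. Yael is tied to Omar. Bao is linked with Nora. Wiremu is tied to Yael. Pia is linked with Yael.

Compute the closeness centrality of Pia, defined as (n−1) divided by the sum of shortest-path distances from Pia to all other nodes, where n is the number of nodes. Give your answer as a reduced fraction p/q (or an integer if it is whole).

Distances from Pia: Bao:2, Bob:2, David:1, Farah:2, Ines:2, Kira:2, Nora:2, Omar:2, Rhea:2, Wiremu:2, Yael:1. Sum = 20.
n = 12, so closeness = 11/20.

11/20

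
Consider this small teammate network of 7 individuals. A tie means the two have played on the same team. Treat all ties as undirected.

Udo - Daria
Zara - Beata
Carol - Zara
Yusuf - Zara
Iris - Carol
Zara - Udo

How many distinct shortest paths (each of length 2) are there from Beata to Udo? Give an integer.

1

The shortest distance is 2, and the only length-2 path is Beata–Zara–Udo. So there is exactly 1 shortest path.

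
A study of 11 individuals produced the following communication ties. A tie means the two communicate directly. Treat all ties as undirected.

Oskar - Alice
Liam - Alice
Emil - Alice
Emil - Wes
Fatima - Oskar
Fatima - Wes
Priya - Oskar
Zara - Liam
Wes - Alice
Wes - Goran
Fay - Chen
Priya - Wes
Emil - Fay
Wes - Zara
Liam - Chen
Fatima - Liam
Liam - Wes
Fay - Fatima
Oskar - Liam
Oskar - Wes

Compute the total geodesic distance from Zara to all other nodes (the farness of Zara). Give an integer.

Distances from Zara: Alice:2, Chen:2, Emil:2, Fatima:2, Fay:3, Goran:2, Liam:1, Oskar:2, Priya:2, Wes:1.
Sum = 2 + 2 + 2 + 2 + 3 + 2 + 1 + 2 + 2 + 1 = 19.

19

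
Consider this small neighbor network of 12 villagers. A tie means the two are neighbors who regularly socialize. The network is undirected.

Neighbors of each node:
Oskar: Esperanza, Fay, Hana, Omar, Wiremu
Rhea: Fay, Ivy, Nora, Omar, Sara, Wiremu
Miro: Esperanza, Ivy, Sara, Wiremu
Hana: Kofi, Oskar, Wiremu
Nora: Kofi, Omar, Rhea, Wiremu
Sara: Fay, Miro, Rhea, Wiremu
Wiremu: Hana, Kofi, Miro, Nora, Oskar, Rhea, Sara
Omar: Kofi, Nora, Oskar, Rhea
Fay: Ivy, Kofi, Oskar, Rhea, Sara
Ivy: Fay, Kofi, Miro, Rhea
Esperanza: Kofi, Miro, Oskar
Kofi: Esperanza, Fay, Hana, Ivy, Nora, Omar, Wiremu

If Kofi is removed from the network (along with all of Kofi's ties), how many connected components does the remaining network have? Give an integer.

Kofi's neighbors (Esperanza, Fay, Hana, Ivy, Nora, Omar, and Wiremu) remain reachable from one another through other ties, so the rest of the network stays in one piece.

1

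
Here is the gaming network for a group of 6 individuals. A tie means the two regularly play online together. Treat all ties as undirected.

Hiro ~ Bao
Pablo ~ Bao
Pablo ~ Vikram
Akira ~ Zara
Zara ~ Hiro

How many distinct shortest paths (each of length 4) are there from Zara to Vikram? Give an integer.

The shortest distance is 4, and the only length-4 path is Zara–Hiro–Bao–Pablo–Vikram. So there is exactly 1 shortest path.

1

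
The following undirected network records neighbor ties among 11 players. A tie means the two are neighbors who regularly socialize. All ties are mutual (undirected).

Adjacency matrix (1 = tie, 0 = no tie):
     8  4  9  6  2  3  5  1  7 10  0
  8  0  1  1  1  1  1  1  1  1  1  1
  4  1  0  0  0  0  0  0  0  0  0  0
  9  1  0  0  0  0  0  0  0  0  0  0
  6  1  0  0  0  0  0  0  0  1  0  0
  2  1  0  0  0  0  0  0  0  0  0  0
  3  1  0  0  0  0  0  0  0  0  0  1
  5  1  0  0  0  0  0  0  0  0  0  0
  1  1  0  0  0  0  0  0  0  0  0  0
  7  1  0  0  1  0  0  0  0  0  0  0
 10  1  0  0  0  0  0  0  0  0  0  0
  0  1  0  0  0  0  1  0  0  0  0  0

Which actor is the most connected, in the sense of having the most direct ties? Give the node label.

Degrees — 0:2, 1:1, 2:1, 3:2, 4:1, 5:1, 6:2, 7:2, 8:10, 9:1, 10:1.
The maximum is 10, attained only by 8.

8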